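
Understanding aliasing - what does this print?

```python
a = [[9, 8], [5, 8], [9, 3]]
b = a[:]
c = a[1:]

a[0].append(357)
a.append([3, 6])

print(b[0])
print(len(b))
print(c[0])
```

Key concept: slice with nested mutation.
Step by step:
`a = [[9, 8], [5, 8], [9, 3]]` → a = [[9, 8], [5, 8], [9, 3]]
`b = a[:]` → b = [[9, 8], [5, 8], [9, 3]]
`c = a[1:]` → c = [[5, 8], [9, 3]]
`a[0].append(357)` → a = [[9, 8, 357], [5, 8], [9, 3]]; b = [[9, 8, 357], [5, 8], [9, 3]]
`a.append([3, 6])` → a = [[9, 8, 357], [5, 8], [9, 3], [3, 6]]
`print(b[0])` → prints [9, 8, 357]
`print(len(b))` → prints 3
`print(c[0])` → prints [5, 8]

Answer:
[9, 8, 357]
3
[5, 8]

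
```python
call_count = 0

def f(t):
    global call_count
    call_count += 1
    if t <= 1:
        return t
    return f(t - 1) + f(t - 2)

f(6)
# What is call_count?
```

Calls(t) = 1 + Calls(t-1) + Calls(t-2); Calls(0)=Calls(1)=1. For t=6 this gives 25.

Answer: 25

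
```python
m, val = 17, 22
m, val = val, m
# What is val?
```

Trace:
`m, val = 17, 22` → m = 17; val = 22
`m, val = val, m` → m = 22; val = 17
So val = 17

Answer: 17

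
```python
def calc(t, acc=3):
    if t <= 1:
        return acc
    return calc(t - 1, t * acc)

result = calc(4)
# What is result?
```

Accumulator trace (n, acc): (4, 3) -> (3, 12) -> (2, 36) -> (1, 72) -> return 72

Answer: 72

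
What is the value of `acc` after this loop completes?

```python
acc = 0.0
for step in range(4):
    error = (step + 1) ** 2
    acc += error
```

Sum of squared losses 1² + 2² + ... + 4²
`acc` takes the values: 0.0 → 1.0 → 5.0 → 14.0 → 30.0

Answer: 30.0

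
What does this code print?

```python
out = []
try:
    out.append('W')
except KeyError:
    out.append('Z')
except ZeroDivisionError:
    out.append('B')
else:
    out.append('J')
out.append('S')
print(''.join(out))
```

Execution trace: 'W' (try body, no exception) → 'J' (else) → 'S' (after the try/except). Output: WJS

Answer: WJS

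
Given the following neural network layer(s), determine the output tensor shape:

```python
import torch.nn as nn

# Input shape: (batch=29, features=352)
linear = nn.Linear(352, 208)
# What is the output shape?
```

Input: (29, 352) -> Output: (29, 208)

Answer: (29, 208)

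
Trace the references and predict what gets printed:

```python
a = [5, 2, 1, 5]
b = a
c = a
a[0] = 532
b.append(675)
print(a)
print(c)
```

Key concept: multiple aliases.
Step by step:
`a = [5, 2, 1, 5]` → a = [5, 2, 1, 5]
`b = a` → b = [5, 2, 1, 5] (same object as a)
`c = a` → c = [5, 2, 1, 5] (same object as a, b)
`a[0] = 532` → a = [532, 2, 1, 5] (same object as b, c); b = [532, 2, 1, 5] (same object as a, c); c = [532, 2, 1, 5] (same object as a, b)
`b.append(675)` → a = [532, 2, 1, 5, 675] (same object as b, c); b = [532, 2, 1, 5, 675] (same object as a, c); c = [532, 2, 1, 5, 675] (same object as a, b)
`print(a)` → prints [532, 2, 1, 5, 675]
`print(c)` → prints [532, 2, 1, 5, 675]

Answer:
[532, 2, 1, 5, 675]
[532, 2, 1, 5, 675]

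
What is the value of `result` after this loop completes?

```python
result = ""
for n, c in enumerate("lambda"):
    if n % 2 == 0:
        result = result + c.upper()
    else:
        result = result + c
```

Uppercase even positions in 'lambda'
`result` takes the values: "" → "L" → "La" → "LaM" → "LaMb" → "LaMbD" → "LaMbDa"

Answer: "LaMbDa"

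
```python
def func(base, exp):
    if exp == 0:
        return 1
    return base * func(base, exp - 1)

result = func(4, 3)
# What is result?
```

func(4, 3) = 4 * 4 * 4 = 64

Answer: 64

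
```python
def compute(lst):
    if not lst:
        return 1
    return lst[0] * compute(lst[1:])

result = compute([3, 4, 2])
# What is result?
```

Product over [3, 4, 2] = 3 * 4 * 2 = 24

Answer: 24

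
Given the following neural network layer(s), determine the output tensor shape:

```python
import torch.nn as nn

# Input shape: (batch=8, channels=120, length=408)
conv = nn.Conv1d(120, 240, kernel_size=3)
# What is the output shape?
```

Input: (8, 120, 408) -> Output: (8, 240, 406)

Answer: (8, 240, 406)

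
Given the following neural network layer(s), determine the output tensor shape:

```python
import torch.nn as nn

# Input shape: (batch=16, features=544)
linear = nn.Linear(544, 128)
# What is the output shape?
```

Input: (16, 544) -> Output: (16, 128)

Answer: (16, 128)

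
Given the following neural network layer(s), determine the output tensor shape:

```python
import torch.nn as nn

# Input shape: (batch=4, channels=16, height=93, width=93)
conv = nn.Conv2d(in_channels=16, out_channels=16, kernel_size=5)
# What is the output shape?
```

Input: (4, 16, 93, 93) -> Output: (4, 16, 89, 89)

Answer: (4, 16, 89, 89)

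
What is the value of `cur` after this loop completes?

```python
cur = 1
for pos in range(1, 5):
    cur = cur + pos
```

Start at 1, add 1 through 4
`cur` takes the values: 1 → 2 → 4 → 7 → 11

Answer: 11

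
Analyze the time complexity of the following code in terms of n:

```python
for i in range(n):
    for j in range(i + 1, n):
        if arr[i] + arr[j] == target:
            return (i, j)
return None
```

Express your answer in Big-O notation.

This is Two sum brute force. Time complexity: O(n²).

Answer: O(n²)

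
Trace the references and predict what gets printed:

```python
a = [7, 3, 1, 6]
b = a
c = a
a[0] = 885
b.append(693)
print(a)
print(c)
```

Key concept: multiple aliases.
Step by step:
`a = [7, 3, 1, 6]` → a = [7, 3, 1, 6]
`b = a` → b = [7, 3, 1, 6] (same object as a)
`c = a` → c = [7, 3, 1, 6] (same object as a, b)
`a[0] = 885` → a = [885, 3, 1, 6] (same object as b, c); b = [885, 3, 1, 6] (same object as a, c); c = [885, 3, 1, 6] (same object as a, b)
`b.append(693)` → a = [885, 3, 1, 6, 693] (same object as b, c); b = [885, 3, 1, 6, 693] (same object as a, c); c = [885, 3, 1, 6, 693] (same object as a, b)
`print(a)` → prints [885, 3, 1, 6, 693]
`print(c)` → prints [885, 3, 1, 6, 693]

Answer:
[885, 3, 1, 6, 693]
[885, 3, 1, 6, 693]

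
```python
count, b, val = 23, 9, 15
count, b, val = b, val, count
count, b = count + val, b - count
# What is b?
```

Trace:
`count, b, val = 23, 9, 15` → count = 23; b = 9; val = 15
`count, b, val = b, val, count` → count = 9; b = 15; val = 23
`count, b = count + val, b - count` → count = 32; b = 6
So b = 6

Answer: 6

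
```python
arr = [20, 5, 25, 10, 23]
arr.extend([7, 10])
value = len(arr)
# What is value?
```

Trace:
`arr = [20, 5, 25, 10, 23]` → arr = [20, 5, 25, 10, 23]
`arr.extend([7, 10])` → arr = [20, 5, 25, 10, 23, 7, 10]
`value = len(arr)` → value = 7
So value = 7

Answer: 7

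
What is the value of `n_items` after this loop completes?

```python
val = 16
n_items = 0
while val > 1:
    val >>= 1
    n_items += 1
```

Count right shifts until 1
`n_items` takes the values: 0 → 1 → 2 → 3 → 4

Answer: 4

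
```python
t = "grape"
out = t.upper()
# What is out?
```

Trace:
`t = "grape"` → t = 'grape'
`out = t.upper()` → out = 'GRAPE'
So out = 'GRAPE'

Answer: 'GRAPE'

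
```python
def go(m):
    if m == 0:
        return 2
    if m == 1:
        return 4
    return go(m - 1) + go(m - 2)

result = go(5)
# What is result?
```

Build up from base cases: go(0)=2, go(1)=4, go(2)=6, go(3)=10, go(4)=16, go(5)=26

Answer: 26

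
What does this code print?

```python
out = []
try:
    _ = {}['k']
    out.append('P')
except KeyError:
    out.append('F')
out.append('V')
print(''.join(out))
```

Execution trace: 'F' (except KeyError) → 'V' (after the try/except). Output: FV

Answer: FV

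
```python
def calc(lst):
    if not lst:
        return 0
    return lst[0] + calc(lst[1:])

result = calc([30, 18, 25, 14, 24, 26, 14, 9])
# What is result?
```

30 + 18 + 25 + 14 + 24 + 26 + 14 + 9 + 0 = 160

Answer: 160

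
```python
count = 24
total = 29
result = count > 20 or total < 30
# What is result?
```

Trace:
`count = 24` → count = 24
`total = 29` → total = 29
`result = count > 20 or total < 30` → result = True
So result = True

Answer: True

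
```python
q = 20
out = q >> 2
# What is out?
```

Trace:
`q = 20` → q = 20
`out = q >> 2` → out = 5
So out = 5

Answer: 5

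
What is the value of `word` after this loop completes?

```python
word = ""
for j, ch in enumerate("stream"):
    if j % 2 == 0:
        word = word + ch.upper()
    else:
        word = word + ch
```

Uppercase even positions in 'stream'
`word` takes the values: "" → "S" → "St" → "StR" → "StRe" → "StReA" → "StReAm"

Answer: "StReAm"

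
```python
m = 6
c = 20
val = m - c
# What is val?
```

Trace:
`m = 6` → m = 6
`c = 20` → c = 20
`val = m - c` → val = -14
So val = -14

Answer: -14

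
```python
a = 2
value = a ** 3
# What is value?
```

Trace:
`a = 2` → a = 2
`value = a ** 3` → value = 8
So value = 8

Answer: 8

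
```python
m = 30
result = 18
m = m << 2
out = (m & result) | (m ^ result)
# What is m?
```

Trace:
`m = 30` → m = 30
`result = 18` → result = 18
`m = m << 2` → m = 120
`out = (m & result) | (m ^ result)` → out = 122
So m = 120

Answer: 120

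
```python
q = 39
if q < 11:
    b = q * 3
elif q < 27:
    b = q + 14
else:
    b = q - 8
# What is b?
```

Trace:
`q = 39` → q = 39
`if q < 11: ...` → q < 11 is False, q < 27 is False, take else branch → b = 31
So b = 31

Answer: 31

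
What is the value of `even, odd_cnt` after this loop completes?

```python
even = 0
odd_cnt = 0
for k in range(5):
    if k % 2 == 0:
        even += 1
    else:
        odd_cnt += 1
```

Count evens and odds in range(5)
`even, odd_cnt` takes the values: (0, 0) → (1, 0) → (1, 1) → (2, 1) → (2, 2) → (3, 2)

Answer: 3, 2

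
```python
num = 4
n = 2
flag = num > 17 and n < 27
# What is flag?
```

Trace:
`num = 4` → num = 4
`n = 2` → n = 2
`flag = num > 17 and n < 27` → flag = False
So flag = False

Answer: False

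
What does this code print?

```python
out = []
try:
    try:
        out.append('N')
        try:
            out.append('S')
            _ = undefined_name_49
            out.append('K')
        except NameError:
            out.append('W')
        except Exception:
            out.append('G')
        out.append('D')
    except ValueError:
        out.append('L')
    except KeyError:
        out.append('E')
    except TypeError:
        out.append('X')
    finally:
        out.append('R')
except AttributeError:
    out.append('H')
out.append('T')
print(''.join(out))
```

Execution trace: 'N' (try body) → 'S' (inner try body) → 'W' (inner except NameError) → 'D' (try body, no exception) → 'R' (finally) → 'T' (after the try/except). Output: NSWDRT

Answer: NSWDRT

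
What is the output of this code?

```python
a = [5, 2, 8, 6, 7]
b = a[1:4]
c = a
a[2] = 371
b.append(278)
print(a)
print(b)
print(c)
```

Key concept: slice vs alias.
Step by step:
`a = [5, 2, 8, 6, 7]` → a = [5, 2, 8, 6, 7]
`b = a[1:4]` → b = [2, 8, 6]
`c = a` → c = [5, 2, 8, 6, 7] (same object as a)
`a[2] = 371` → a = [5, 2, 371, 6, 7] (same object as c); c = [5, 2, 371, 6, 7] (same object as a)
`b.append(278)` → b = [2, 8, 6, 278]
`print(a)` → prints [5, 2, 371, 6, 7]
`print(b)` → prints [2, 8, 6, 278]
`print(c)` → prints [5, 2, 371, 6, 7]

Answer:
[5, 2, 371, 6, 7]
[2, 8, 6, 278]
[5, 2, 371, 6, 7]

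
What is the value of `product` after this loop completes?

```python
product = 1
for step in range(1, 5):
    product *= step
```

4! = 24
`product` takes the values: 1 → 2 → 6 → 24

Answer: 24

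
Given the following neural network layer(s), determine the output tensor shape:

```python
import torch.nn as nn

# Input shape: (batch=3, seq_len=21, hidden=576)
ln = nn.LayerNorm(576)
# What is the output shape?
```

Input: (3, 21, 576) -> Output: (3, 21, 576)

Answer: (3, 21, 576)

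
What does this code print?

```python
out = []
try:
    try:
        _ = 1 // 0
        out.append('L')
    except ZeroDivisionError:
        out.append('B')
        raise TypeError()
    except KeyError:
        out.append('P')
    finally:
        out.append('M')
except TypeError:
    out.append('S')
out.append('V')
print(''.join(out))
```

Execution trace: 'B' (inner except ZeroDivisionError) → 'M' (inner finally) → 'S' (outer except TypeError) → 'V' (after the try/except). Output: BMSV

Answer: BMSV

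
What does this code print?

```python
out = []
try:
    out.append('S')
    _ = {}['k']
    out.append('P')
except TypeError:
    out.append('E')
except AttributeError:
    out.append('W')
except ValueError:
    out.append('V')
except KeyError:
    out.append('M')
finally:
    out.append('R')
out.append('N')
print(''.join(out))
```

Execution trace: 'S' (try body) → 'M' (except KeyError) → 'R' (finally) → 'N' (after the try/except). Output: SMRN

Answer: SMRN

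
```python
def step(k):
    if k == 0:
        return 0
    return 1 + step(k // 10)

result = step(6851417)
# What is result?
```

Count of digits of 6851417: 7

Answer: 7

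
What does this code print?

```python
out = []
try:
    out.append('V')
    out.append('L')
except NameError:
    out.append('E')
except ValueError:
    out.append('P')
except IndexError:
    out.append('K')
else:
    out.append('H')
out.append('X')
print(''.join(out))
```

Execution trace: 'V' (try body) → 'L' (try body, no exception) → 'H' (else) → 'X' (after the try/except). Output: VLHX

Answer: VLHX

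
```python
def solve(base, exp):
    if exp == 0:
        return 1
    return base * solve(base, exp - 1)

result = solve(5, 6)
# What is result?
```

solve(5, 6) = 5 * 5 * 5 * 5 * 5 * 5 = 15625

Answer: 15625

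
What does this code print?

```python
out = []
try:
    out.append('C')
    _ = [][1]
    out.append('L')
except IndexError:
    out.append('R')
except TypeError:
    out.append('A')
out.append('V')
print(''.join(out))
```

Execution trace: 'C' (try body) → 'R' (except IndexError) → 'V' (after the try/except). Output: CRV

Answer: CRV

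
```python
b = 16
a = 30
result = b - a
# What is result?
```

Trace:
`b = 16` → b = 16
`a = 30` → a = 30
`result = b - a` → result = -14
So result = -14

Answer: -14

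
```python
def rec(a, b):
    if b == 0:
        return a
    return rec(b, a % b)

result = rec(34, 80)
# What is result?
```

rec(34, 80) -> rec(80, 34) -> rec(34, 12) -> rec(12, 10) -> rec(10, 2) -> rec(2, 0) -> 2

Answer: 2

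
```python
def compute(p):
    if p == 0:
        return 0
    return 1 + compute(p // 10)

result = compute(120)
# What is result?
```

Count of digits of 120: 3

Answer: 3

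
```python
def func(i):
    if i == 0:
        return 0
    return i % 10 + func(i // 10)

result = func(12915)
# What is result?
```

Sum of digits of 12915: 5 + 1 + 9 + 2 + 1 = 18

Answer: 18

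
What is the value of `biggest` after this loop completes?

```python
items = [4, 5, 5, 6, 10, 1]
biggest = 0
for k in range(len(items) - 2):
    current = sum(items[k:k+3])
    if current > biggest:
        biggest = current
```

Max sum of 3-element window in [4, 5, 5, 6, 10, 1]
`biggest` takes the values: 0 → 14 → 16 → 21

Answer: 21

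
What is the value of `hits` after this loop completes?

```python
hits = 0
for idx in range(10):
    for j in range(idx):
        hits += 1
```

Triangle number: 0+1+2+...+9
`hits` takes the values: 0 → 1 → 2 → 3 → 4 → 5 → 6 → 7 → 8 → 9 → 10 → 11 → 12 → 13 → 14 → 15 → 16 → 17 → 18 → 19 → 20 → 21 → 22 → 23 → 24 → 25 → 26 → 27 → 28 → 29 → … → 41 → 42 → 43 → 44 → 45

Answer: 45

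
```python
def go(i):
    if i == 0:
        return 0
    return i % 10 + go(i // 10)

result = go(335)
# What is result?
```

Sum of digits of 335: 5 + 3 + 3 = 11

Answer: 11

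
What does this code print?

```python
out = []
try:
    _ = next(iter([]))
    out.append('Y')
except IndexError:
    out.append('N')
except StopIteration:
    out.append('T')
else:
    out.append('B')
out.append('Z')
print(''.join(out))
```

Execution trace: 'T' (except StopIteration) → 'Z' (after the try/except). Output: TZ

Answer: TZ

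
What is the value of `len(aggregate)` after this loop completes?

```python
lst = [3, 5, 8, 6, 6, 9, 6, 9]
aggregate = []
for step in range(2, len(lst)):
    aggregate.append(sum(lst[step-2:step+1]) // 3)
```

Number of 3-element averages
`aggregate` takes the values: [] → [5] → [5, 6] → [5, 6, 6] → [5, 6, 6, 7] → [5, 6, 6, 7, 7] → [5, 6, 6, 7, 7, 8]
So `len(aggregate)` = 6

Answer: 6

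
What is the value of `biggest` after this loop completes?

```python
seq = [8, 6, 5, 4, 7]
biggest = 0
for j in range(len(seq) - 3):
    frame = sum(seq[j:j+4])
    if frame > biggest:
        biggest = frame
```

Max sum of 4-element window in [8, 6, 5, 4, 7]
`biggest` takes the values: 0 → 23

Answer: 23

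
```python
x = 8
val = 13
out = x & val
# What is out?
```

Trace:
`x = 8` → x = 8
`val = 13` → val = 13
`out = x & val` → out = 8
So out = 8

Answer: 8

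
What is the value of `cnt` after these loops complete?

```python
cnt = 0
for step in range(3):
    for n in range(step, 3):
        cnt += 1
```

Upper triangle: 3 + 2 + ... + 1
`cnt` takes the values: 0 → 1 → 2 → 3 → 4 → 5 → 6

Answer: 6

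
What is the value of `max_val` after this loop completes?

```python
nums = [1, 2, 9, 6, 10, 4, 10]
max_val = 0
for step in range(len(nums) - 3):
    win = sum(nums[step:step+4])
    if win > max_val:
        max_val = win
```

Max sum of 4-element window in [1, 2, 9, 6, 10, 4, 10]
`max_val` takes the values: 0 → 18 → 27 → 29 → 30

Answer: 30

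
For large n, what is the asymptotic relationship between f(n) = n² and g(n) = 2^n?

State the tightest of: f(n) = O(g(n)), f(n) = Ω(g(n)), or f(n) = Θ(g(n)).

n² vs 2^n: f(n) = O(g(n)) but not Ω(g(n)) — 2^n grows strictly faster than n².

Answer: f(n) = O(g(n)) but not Ω(g(n)) — 2^n grows strictly faster than n².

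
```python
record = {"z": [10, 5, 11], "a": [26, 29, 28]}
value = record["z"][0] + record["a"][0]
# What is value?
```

Trace:
`record = {"z": [10, 5, 11], "a": [26, 29, 28]}` → record = {'z': [10, 5, 11], 'a': [26, 29, 28]}
`value = record["z"][0] + record["a"][0]` → value = 36
So value = 36

Answer: 36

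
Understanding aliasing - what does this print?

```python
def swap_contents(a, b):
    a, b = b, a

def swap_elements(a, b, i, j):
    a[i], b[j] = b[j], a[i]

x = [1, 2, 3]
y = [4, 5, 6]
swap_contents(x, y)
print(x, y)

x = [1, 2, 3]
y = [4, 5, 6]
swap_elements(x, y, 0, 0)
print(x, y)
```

Key concept: parameter rebinding vs mutation.
Step by step:
`x = [1, 2, 3]` → x = [1, 2, 3]
`y = [4, 5, 6]` → y = [4, 5, 6]
`swap_contents(x, y)` → no visible change to tracked variables
`print(x, y)` → prints [1, 2, 3] [4, 5, 6]
`x = [1, 2, 3]` → x = [1, 2, 3]
`y = [4, 5, 6]` → y = [4, 5, 6]
`swap_elements(x, y, 0, 0)` → x = [4, 2, 3]; y = [1, 5, 6]
`print(x, y)` → prints [4, 2, 3] [1, 5, 6]

Answer:
[1, 2, 3] [4, 5, 6]
[4, 2, 3] [1, 5, 6]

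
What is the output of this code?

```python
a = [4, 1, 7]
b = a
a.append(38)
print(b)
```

Key concept: basic list aliasing.
Step by step:
`a = [4, 1, 7]` → a = [4, 1, 7]
`b = a` → b = [4, 1, 7] (same object as a)
`a.append(38)` → a = [4, 1, 7, 38] (same object as b); b = [4, 1, 7, 38] (same object as a)
`print(b)` → prints [4, 1, 7, 38]

Answer: [4, 1, 7, 38]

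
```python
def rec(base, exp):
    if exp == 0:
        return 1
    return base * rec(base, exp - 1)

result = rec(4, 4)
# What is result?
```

rec(4, 4) = 4 * 4 * 4 * 4 = 256

Answer: 256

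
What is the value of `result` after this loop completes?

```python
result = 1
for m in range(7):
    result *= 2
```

2^7 = 128
`result` takes the values: 1 → 2 → 4 → 8 → 16 → 32 → 64 → 128

Answer: 128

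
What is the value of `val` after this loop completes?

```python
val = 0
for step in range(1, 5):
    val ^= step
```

XOR of 1 to 4
`val` takes the values: 0 → 1 → 3 → 0 → 4

Answer: 4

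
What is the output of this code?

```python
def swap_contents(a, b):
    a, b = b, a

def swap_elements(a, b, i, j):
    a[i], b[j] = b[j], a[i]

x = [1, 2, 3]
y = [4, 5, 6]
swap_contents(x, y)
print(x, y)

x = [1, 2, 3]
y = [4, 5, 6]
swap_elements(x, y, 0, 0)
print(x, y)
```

Key concept: parameter rebinding vs mutation.
Step by step:
`x = [1, 2, 3]` → x = [1, 2, 3]
`y = [4, 5, 6]` → y = [4, 5, 6]
`swap_contents(x, y)` → no visible change to tracked variables
`print(x, y)` → prints [1, 2, 3] [4, 5, 6]
`x = [1, 2, 3]` → x = [1, 2, 3]
`y = [4, 5, 6]` → y = [4, 5, 6]
`swap_elements(x, y, 0, 0)` → x = [4, 2, 3]; y = [1, 5, 6]
`print(x, y)` → prints [4, 2, 3] [1, 5, 6]

Answer:
[1, 2, 3] [4, 5, 6]
[4, 2, 3] [1, 5, 6]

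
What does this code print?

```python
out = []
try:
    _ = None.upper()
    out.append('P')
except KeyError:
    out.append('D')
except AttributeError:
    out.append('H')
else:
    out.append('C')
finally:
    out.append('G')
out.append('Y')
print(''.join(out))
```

Execution trace: 'H' (except AttributeError) → 'G' (finally) → 'Y' (after the try/except). Output: HGY

Answer: HGY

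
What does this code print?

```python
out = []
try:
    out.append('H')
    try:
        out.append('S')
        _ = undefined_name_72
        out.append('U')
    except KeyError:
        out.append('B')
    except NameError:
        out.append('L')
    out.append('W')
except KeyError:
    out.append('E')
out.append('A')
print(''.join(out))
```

Execution trace: 'H' (try body) → 'S' (inner try body) → 'L' (inner except NameError) → 'W' (try body, no exception) → 'A' (after the try/except). Output: HSLWA

Answer: HSLWA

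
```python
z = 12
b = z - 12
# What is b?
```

Trace:
`z = 12` → z = 12
`b = z - 12` → b = 0
So b = 0

Answer: 0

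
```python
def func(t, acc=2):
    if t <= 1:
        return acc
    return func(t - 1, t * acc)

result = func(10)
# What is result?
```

Accumulator trace (n, acc): (10, 2) -> (9, 20) -> (8, 180) -> (7, 1440) -> (6, 10080) -> (5, 60480) -> (4, 302400) -> (3, 1209600) -> (2, 3628800) -> (1, 7257600) -> return 7257600

Answer: 7257600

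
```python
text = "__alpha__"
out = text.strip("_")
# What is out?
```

Trace:
`text = "__alpha__"` → text = '__alpha__'
`out = text.strip("_")` → out = 'alpha'
So out = 'alpha'

Answer: 'alpha'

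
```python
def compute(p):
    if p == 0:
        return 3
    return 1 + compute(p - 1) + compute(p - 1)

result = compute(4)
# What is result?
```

compute(p) = 1 + 2·compute(p-1), compute(0)=3. Closed form: (3+1)·2^4 - 1 = 63.

Answer: 63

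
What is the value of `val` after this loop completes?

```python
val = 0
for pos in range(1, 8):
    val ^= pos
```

XOR of 1 to 7
`val` takes the values: 0 → 1 → 3 → 0 → 4 → 1 → 7 → 0

Answer: 0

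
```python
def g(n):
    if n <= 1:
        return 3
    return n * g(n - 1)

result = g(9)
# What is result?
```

g(9) = 9 * 8 * 7 * 6 * 5 * 4 * 3 * 2 * 3 = 1088640

Answer: 1088640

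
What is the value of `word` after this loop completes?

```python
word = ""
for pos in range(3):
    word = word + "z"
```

Repeat 'z' 3 times
`word` takes the values: "" → "z" → "zz" → "zzz"

Answer: "zzz"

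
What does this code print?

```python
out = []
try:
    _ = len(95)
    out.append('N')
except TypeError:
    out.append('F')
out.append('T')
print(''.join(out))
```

Execution trace: 'F' (except TypeError) → 'T' (after the try/except). Output: FT

Answer: FT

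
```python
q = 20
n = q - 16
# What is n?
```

Trace:
`q = 20` → q = 20
`n = q - 16` → n = 4
So n = 4

Answer: 4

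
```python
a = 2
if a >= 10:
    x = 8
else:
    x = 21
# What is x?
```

Trace:
`a = 2` → a = 2
`if a >= 10: ...` → a >= 10 is False, take else branch → x = 21
So x = 21

Answer: 21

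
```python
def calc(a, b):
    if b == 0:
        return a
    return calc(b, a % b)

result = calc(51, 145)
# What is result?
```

calc(51, 145) -> calc(145, 51) -> calc(51, 43) -> calc(43, 8) -> calc(8, 3) -> calc(3, 2) -> calc(2, 1) -> calc(1, 0) -> 1

Answer: 1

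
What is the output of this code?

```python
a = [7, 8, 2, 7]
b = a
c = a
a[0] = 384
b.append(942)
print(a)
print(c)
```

Key concept: multiple aliases.
Step by step:
`a = [7, 8, 2, 7]` → a = [7, 8, 2, 7]
`b = a` → b = [7, 8, 2, 7] (same object as a)
`c = a` → c = [7, 8, 2, 7] (same object as a, b)
`a[0] = 384` → a = [384, 8, 2, 7] (same object as b, c); b = [384, 8, 2, 7] (same object as a, c); c = [384, 8, 2, 7] (same object as a, b)
`b.append(942)` → a = [384, 8, 2, 7, 942] (same object as b, c); b = [384, 8, 2, 7, 942] (same object as a, c); c = [384, 8, 2, 7, 942] (same object as a, b)
`print(a)` → prints [384, 8, 2, 7, 942]
`print(c)` → prints [384, 8, 2, 7, 942]

Answer:
[384, 8, 2, 7, 942]
[384, 8, 2, 7, 942]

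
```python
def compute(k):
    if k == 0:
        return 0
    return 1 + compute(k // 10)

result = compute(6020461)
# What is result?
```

Count of digits of 6020461: 7

Answer: 7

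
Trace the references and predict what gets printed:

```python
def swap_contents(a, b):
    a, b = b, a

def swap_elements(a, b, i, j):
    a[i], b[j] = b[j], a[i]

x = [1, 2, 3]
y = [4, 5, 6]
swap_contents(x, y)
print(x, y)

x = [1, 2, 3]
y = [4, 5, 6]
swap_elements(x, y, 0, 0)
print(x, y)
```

Key concept: parameter rebinding vs mutation.
Step by step:
`x = [1, 2, 3]` → x = [1, 2, 3]
`y = [4, 5, 6]` → y = [4, 5, 6]
`swap_contents(x, y)` → no visible change to tracked variables
`print(x, y)` → prints [1, 2, 3] [4, 5, 6]
`x = [1, 2, 3]` → x = [1, 2, 3]
`y = [4, 5, 6]` → y = [4, 5, 6]
`swap_elements(x, y, 0, 0)` → x = [4, 2, 3]; y = [1, 5, 6]
`print(x, y)` → prints [4, 2, 3] [1, 5, 6]

Answer:
[1, 2, 3] [4, 5, 6]
[4, 2, 3] [1, 5, 6]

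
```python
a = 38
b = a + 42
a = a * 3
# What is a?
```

Trace:
`a = 38` → a = 38
`b = a + 42` → b = 80
`a = a * 3` → a = 114
So a = 114

Answer: 114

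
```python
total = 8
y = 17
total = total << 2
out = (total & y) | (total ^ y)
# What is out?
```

Trace:
`total = 8` → total = 8
`y = 17` → y = 17
`total = total << 2` → total = 32
`out = (total & y) | (total ^ y)` → out = 49
So out = 49

Answer: 49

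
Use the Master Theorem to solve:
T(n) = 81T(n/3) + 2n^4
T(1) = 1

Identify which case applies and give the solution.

a=81, b=3, f(n)=2n^4. log_3(81) = 4. Since c=4 = 4, Case 2 applies: T(n) = Θ(n^log_b(a) · log n) = O(n^4 log n).

Answer: O(n^4 log n) - Case 2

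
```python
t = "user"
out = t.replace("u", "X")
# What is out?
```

Trace:
`t = "user"` → t = 'user'
`out = t.replace("u", "X")` → out = 'Xser'
So out = 'Xser'

Answer: 'Xser'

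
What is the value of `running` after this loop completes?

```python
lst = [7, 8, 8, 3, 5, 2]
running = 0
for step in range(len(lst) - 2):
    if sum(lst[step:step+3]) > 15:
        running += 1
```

Count windows with sum > 15
`running` takes the values: 0 → 1 → 2 → 3

Answer: 3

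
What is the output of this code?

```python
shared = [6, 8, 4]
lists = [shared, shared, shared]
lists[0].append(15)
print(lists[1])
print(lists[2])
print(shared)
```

Key concept: list of same reference.
Step by step:
`shared = [6, 8, 4]` → shared = [6, 8, 4]
`lists = [shared, shared, shared]` → lists = [[6, 8, 4], [6, 8, 4], [6, 8, 4]]
`lists[0].append(15)` → shared = [6, 8, 4, 15]; lists = [[6, 8, 4, 15], [6, 8, 4, 15], [6, 8, 4, 15]]
`print(lists[1])` → prints [6, 8, 4, 15]
`print(lists[2])` → prints [6, 8, 4, 15]
`print(shared)` → prints [6, 8, 4, 15]

Answer:
[6, 8, 4, 15]
[6, 8, 4, 15]
[6, 8, 4, 15]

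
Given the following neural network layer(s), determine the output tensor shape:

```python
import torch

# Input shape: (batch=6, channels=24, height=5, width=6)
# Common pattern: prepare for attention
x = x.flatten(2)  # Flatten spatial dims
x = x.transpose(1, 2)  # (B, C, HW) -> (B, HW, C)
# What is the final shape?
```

Input: (6, 24, 5, 6) -> after flatten(2): (6, 24, 30) -> Output: (6, 30, 24)

Answer: (6, 30, 24)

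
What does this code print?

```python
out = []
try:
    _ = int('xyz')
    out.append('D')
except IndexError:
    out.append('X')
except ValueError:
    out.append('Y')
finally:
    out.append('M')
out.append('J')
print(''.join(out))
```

Execution trace: 'Y' (except ValueError) → 'M' (finally) → 'J' (after the try/except). Output: YMJ

Answer: YMJ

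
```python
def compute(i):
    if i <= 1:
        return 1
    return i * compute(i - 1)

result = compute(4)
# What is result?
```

compute(4) = 4 * 3 * 2 * 1 = 24

Answer: 24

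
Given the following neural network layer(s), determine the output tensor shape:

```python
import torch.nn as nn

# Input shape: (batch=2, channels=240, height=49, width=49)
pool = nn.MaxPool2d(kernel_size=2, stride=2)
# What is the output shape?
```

Input: (2, 240, 49, 49) -> Output: (2, 240, 24, 24)

Answer: (2, 240, 24, 24)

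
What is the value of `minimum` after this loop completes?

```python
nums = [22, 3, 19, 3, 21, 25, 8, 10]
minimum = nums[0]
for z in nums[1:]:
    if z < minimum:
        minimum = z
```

Minimum of [22, 3, 19, 3, 21, 25, 8, 10]
`minimum` takes the values: 22 → 3

Answer: 3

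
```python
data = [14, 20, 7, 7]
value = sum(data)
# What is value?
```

Trace:
`data = [14, 20, 7, 7]` → data = [14, 20, 7, 7]
`value = sum(data)` → value = 48
So value = 48

Answer: 48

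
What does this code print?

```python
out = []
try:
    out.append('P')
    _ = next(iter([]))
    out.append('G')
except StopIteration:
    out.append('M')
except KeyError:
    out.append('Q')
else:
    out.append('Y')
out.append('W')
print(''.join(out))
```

Execution trace: 'P' (try body) → 'M' (except StopIteration) → 'W' (after the try/except). Output: PMW

Answer: PMW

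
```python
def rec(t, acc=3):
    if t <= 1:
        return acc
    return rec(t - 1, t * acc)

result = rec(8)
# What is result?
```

Accumulator trace (n, acc): (8, 3) -> (7, 24) -> (6, 168) -> (5, 1008) -> (4, 5040) -> (3, 20160) -> (2, 60480) -> (1, 120960) -> return 120960

Answer: 120960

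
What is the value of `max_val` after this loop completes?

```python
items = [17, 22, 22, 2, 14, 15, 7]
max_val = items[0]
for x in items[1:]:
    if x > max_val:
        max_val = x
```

Maximum of [17, 22, 22, 2, 14, 15, 7]
`max_val` takes the values: 17 → 22

Answer: 22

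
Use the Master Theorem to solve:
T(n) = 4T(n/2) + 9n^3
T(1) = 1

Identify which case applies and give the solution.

a=4, b=2, f(n)=9n^3. log_2(4) = 2. Since c=3 > 2 and the regularity condition holds (4(n/2)^3 = (4/2^3)n^3 with 4/2^3 < 1), Case 3 applies: T(n) = Θ(f(n)) = O(n^3).

Answer: O(n^3) - Case 3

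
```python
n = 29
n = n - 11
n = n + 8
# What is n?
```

Trace:
`n = 29` → n = 29
`n = n - 11` → n = 18
`n = n + 8` → n = 26
So n = 26

Answer: 26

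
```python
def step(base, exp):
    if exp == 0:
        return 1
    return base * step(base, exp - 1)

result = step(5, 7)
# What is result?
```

step(5, 7) = 5 * 5 * 5 * 5 * 5 * 5 * 5 = 78125

Answer: 78125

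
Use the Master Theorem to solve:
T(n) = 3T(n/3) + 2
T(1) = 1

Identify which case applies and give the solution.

a=3, b=3, f(n)=2. log_3(3) = 1. Since c=0 < 1, Case 1 applies: T(n) = Θ(n^log_b(a)) = O(n).

Answer: O(n) - Case 1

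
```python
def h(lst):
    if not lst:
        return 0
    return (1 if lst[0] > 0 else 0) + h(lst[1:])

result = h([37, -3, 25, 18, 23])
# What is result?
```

Count of positive elements in [37, -3, 25, 18, 23] = 4

Answer: 4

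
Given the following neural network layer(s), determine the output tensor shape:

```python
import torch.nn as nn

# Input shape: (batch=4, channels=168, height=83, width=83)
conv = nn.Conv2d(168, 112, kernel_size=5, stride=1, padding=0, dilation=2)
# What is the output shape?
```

Input: (4, 168, 83, 83) -> Output: (4, 112, 75, 75)

Answer: (4, 112, 75, 75)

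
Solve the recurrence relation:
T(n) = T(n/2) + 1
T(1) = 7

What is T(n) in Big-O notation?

Each step divides n by 2 and adds 1. After log_2(n) steps we reach T(1)=7. So T(n) = 1·log_2(n) + 7 = O(log n).

Answer: O(log n)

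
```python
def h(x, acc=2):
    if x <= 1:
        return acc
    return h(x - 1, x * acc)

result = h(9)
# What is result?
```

Accumulator trace (n, acc): (9, 2) -> (8, 18) -> (7, 144) -> (6, 1008) -> (5, 6048) -> (4, 30240) -> (3, 120960) -> (2, 362880) -> (1, 725760) -> return 725760

Answer: 725760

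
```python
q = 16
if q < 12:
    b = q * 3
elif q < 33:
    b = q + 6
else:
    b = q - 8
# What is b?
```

Trace:
`q = 16` → q = 16
`if q < 12: ...` → q < 12 is False, q < 33 is True → b = 22
So b = 22

Answer: 22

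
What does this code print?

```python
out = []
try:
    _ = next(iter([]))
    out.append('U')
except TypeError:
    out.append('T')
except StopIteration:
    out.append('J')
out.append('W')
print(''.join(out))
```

Execution trace: 'J' (except StopIteration) → 'W' (after the try/except). Output: JW

Answer: JW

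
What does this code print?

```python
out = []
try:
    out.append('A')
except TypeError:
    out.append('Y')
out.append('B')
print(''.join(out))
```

Execution trace: 'A' (try body, no exception) → 'B' (after the try/except). Output: AB

Answer: AB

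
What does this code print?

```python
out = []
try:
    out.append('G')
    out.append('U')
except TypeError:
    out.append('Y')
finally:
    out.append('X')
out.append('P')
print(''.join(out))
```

Execution trace: 'G' (try body) → 'U' (try body, no exception) → 'X' (finally) → 'P' (after the try/except). Output: GUXP

Answer: GUXP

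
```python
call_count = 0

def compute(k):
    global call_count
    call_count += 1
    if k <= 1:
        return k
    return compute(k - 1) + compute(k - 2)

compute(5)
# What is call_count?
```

Calls(k) = 1 + Calls(k-1) + Calls(k-2); Calls(0)=Calls(1)=1. For k=5 this gives 15.

Answer: 15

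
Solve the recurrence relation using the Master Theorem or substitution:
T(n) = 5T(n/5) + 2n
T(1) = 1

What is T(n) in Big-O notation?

By Master Theorem: a=5, b=5, f(n)=2n. Since log_5(5) = 1 and f(n) = Θ(n^1), Case 2 applies. T(n) = O(n log n).

Answer: O(n log n)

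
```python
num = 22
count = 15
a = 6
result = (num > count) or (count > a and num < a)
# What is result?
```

Trace:
`num = 22` → num = 22
`count = 15` → count = 15
`a = 6` → a = 6
`result = (num > count) or (count > a and num < a)` → result = True
So result = True

Answer: True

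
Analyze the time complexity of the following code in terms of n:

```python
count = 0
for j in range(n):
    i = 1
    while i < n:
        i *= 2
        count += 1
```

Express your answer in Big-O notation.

Each loop level contributes: n × log n. Multiplying the contributions gives O(n log n).

Answer: O(n log n)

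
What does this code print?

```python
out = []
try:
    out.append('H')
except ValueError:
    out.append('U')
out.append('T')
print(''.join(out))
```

Execution trace: 'H' (try body, no exception) → 'T' (after the try/except). Output: HT

Answer: HT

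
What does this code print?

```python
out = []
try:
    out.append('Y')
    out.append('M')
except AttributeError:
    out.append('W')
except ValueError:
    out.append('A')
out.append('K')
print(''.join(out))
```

Execution trace: 'Y' (try body) → 'M' (try body, no exception) → 'K' (after the try/except). Output: YMK

Answer: YMK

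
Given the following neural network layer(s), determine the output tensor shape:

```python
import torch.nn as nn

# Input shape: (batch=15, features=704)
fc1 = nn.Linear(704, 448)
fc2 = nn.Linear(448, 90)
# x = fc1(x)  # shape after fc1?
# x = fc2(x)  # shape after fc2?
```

Input: (15, 704) -> after fc1: (15, 448) -> Output: (15, 90)

Answer: (15, 90)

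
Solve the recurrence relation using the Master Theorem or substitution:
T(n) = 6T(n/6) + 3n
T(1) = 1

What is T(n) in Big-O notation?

By Master Theorem: a=6, b=6, f(n)=3n. Since log_6(6) = 1 and f(n) = Θ(n^1), Case 2 applies. T(n) = O(n log n).

Answer: O(n log n)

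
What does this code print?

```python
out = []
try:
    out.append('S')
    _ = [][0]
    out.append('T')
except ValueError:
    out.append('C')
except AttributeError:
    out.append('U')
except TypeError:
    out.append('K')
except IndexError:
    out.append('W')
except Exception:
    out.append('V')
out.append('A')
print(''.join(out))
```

Execution trace: 'S' (try body) → 'W' (except IndexError) → 'A' (after the try/except). Output: SWA

Answer: SWA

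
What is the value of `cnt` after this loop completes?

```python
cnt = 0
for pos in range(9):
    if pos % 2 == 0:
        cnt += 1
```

Count numbers divisible by 2 in range(9)
`cnt` takes the values: 0 → 1 → 2 → 3 → 4 → 5

Answer: 5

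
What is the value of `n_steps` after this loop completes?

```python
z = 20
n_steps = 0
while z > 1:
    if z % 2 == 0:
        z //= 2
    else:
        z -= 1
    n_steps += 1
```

Steps to reduce 20 to 1
`n_steps` takes the values: 0 → 1 → 2 → 3 → 4 → 5

Answer: 5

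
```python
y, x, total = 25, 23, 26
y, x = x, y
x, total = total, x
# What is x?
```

Trace:
`y, x, total = 25, 23, 26` → y = 25; x = 23; total = 26
`y, x = x, y` → y = 23; x = 25
`x, total = total, x` → x = 26; total = 25
So x = 26

Answer: 26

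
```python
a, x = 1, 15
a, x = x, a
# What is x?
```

Trace:
`a, x = 1, 15` → a = 1; x = 15
`a, x = x, a` → a = 15; x = 1
So x = 1

Answer: 1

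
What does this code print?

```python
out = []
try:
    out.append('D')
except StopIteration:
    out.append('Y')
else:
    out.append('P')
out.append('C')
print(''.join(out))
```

Execution trace: 'D' (try body, no exception) → 'P' (else) → 'C' (after the try/except). Output: DPC

Answer: DPC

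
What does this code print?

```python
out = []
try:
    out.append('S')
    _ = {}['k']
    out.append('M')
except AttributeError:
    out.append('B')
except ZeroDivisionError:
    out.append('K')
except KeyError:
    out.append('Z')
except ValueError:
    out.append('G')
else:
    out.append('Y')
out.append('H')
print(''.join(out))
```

Execution trace: 'S' (try body) → 'Z' (except KeyError) → 'H' (after the try/except). Output: SZH

Answer: SZH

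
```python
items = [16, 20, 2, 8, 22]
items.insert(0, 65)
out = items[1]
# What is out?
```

Trace:
`items = [16, 20, 2, 8, 22]` → items = [16, 20, 2, 8, 22]
`items.insert(0, 65)` → items = [65, 16, 20, 2, 8, 22]
`out = items[1]` → out = 16
So out = 16

Answer: 16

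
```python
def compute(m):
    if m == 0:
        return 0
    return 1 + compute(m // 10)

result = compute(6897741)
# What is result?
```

Count of digits of 6897741: 7

Answer: 7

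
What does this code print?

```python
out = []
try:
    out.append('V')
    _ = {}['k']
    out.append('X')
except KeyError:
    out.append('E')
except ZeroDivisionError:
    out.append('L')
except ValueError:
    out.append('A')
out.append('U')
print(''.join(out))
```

Execution trace: 'V' (try body) → 'E' (except KeyError) → 'U' (after the try/except). Output: VEU

Answer: VEU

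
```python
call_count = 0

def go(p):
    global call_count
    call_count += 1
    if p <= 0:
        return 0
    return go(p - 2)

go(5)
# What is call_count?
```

Linear recursion stepping by 2: 4 calls from p=5 down to ≤0.

Answer: 4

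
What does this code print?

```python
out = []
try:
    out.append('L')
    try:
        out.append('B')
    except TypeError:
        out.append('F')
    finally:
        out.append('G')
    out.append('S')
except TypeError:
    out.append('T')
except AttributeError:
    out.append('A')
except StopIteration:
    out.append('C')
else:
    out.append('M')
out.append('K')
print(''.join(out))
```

Execution trace: 'L' (try body) → 'B' (inner try body, no exception) → 'G' (inner finally) → 'S' (try body, no exception) → 'M' (else) → 'K' (after the try/except). Output: LBGSMK

Answer: LBGSMK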